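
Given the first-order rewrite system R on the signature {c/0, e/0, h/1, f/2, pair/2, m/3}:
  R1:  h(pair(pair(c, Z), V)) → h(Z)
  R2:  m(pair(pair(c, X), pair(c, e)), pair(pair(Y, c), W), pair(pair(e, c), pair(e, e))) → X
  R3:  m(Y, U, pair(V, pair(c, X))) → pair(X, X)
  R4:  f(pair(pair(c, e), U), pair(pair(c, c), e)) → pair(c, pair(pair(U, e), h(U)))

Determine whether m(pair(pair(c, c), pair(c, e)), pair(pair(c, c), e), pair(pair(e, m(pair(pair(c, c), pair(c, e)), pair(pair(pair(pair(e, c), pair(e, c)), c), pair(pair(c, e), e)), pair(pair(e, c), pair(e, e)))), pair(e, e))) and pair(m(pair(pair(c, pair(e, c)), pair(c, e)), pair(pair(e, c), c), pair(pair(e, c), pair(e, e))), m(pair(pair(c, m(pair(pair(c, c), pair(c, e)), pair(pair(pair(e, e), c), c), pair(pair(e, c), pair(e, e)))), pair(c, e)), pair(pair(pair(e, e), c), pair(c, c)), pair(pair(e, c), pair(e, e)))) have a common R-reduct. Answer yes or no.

Reduce t₁ = m(pair(pair(c, c), pair(c, e)), pair(pair(c, c), e), pair(pair(e, m(pair(pair(c, c), pair(c, e)), pair(pair(pair(pair(e, c), pair(e, c)), c), pair(pair(c, e), e)), pair(pair(e, c), pair(e, e)))), pair(e, e))):
1. m(pair(pair(c, c), pair(c, e)), pair(pair(c, c), e), pair(pair(e, m(pair(pair(c, c), pair(c, e)), pair(pair(pair(pair(e, c), pair(e, c)), c), pair(pair(c, e), e)), pair(pair(e, c), pair(e, e)))), pair(e, e)))  →  m(pair(pair(c, c), pair(c, e)), pair(pair(c, c), e), pair(pair(e, c), pair(e, e)))   [R2 at 3.1.2]
2. m(pair(pair(c, c), pair(c, e)), pair(pair(c, c), e), pair(pair(e, c), pair(e, e)))  →  c   [R2 at ε]

Reduce t₂ = pair(m(pair(pair(c, pair(e, c)), pair(c, e)), pair(pair(e, c), c), pair(pair(e, c), pair(e, e))), m(pair(pair(c, m(pair(pair(c, c), pair(c, e)), pair(pair(pair(e, e), c), c), pair(pair(e, c), pair(e, e)))), pair(c, e)), pair(pair(pair(e, e), c), pair(c, c)), pair(pair(e, c), pair(e, e)))):
1. pair(m(pair(pair(c, pair(e, c)), pair(c, e)), pair(pair(e, c), c), pair(pair(e, c), pair(e, e))), m(pair(pair(c, m(pair(pair(c, c), pair(c, e)), pair(pair(pair(e, e), c), c), pair(pair(e, c), pair(e, e)))), pair(c, e)), pair(pair(pair(e, e), c), pair(c, c)), pair(pair(e, c), pair(e, e))))  →  pair(pair(e, c), m(pair(pair(c, m(pair(pair(c, c), pair(c, e)), pair(pair(pair(e, e), c), c), pair(pair(e, c), pair(e, e)))), pair(c, e)), pair(pair(pair(e, e), c), pair(c, c)), pair(pair(e, c), pair(e, e))))   [R2 at 1]
2. pair(pair(e, c), m(pair(pair(c, m(pair(pair(c, c), pair(c, e)), pair(pair(pair(e, e), c), c), pair(pair(e, c), pair(e, e)))), pair(c, e)), pair(pair(pair(e, e), c), pair(c, c)), pair(pair(e, c), pair(e, e))))  →  pair(pair(e, c), m(pair(pair(c, c), pair(c, e)), pair(pair(pair(e, e), c), c), pair(pair(e, c), pair(e, e))))   [R2 at 2]
3. pair(pair(e, c), m(pair(pair(c, c), pair(c, e)), pair(pair(pair(e, e), c), c), pair(pair(e, c), pair(e, e))))  →  pair(pair(e, c), c)   [R2 at 2]

no — NF(t₁) = c, NF(t₂) = pair(pair(e, c), c)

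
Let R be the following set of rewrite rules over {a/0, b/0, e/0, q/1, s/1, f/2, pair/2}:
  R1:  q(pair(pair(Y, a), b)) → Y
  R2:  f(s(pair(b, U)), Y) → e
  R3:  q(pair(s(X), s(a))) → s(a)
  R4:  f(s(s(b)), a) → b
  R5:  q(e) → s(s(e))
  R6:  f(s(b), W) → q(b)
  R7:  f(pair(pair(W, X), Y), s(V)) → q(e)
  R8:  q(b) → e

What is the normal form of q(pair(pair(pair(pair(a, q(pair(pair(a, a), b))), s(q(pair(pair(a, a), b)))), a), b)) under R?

1. q(pair(pair(pair(pair(a, q(pair(pair(a, a), b))), s(q(pair(pair(a, a), b)))), a), b))  →  pair(pair(a, q(pair(pair(a, a), b))), s(q(pair(pair(a, a), b))))   [R1 at ε]
2. pair(pair(a, q(pair(pair(a, a), b))), s(q(pair(pair(a, a), b))))  →  pair(pair(a, a), s(q(pair(pair(a, a), b))))   [R1 at 1.2]
3. pair(pair(a, a), s(q(pair(pair(a, a), b))))  →  pair(pair(a, a), s(a))   [R1 at 2.1]

pair(pair(a, a), s(a))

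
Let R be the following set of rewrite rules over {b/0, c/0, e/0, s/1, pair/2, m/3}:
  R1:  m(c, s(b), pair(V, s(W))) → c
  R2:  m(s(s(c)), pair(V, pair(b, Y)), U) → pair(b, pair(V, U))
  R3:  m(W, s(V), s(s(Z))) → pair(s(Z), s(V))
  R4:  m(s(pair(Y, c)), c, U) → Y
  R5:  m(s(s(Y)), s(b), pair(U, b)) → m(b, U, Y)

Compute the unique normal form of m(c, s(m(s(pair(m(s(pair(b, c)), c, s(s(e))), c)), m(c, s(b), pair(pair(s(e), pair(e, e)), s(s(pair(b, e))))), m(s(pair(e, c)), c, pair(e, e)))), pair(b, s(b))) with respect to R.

1. m(c, s(m(s(pair(m(s(pair(b, c)), c, s(s(e))), c)), m(c, s(b), pair(pair(s(e), pair(e, e)), s(s(pair(b, e))))), m(s(pair(e, c)), c, pair(e, e)))), pair(b, s(b)))  →  m(c, s(m(s(pair(b, c)), m(c, s(b), pair(pair(s(e), pair(e, e)), s(s(pair(b, e))))), m(s(pair(e, c)), c, pair(e, e)))), pair(b, s(b)))   [R4 at 2.1.1.1.1]
2. m(c, s(m(s(pair(b, c)), m(c, s(b), pair(pair(s(e), pair(e, e)), s(s(pair(b, e))))), m(s(pair(e, c)), c, pair(e, e)))), pair(b, s(b)))  →  m(c, s(m(s(pair(b, c)), c, m(s(pair(e, c)), c, pair(e, e)))), pair(b, s(b)))   [R1 at 2.1.2]
3. m(c, s(m(s(pair(b, c)), c, m(s(pair(e, c)), c, pair(e, e)))), pair(b, s(b)))  →  m(c, s(b), pair(b, s(b)))   [R4 at 2.1]
4. m(c, s(b), pair(b, s(b)))  →  c   [R1 at ε]

c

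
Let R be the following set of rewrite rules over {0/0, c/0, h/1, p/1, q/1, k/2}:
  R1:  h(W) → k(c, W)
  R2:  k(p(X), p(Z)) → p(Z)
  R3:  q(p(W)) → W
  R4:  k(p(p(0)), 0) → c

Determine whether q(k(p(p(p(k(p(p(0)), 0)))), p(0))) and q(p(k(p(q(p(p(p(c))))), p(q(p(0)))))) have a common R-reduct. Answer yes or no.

no — NF(t₁) = 0, NF(t₂) = p(0)

Reduce t₁ = q(k(p(p(p(k(p(p(0)), 0)))), p(0))):
1. q(k(p(p(p(k(p(p(0)), 0)))), p(0)))  →  q(p(0))   [R2 at 1]
2. q(p(0))  →  0   [R3 at ε]

Reduce t₂ = q(p(k(p(q(p(p(p(c))))), p(q(p(0)))))):
1. q(p(k(p(q(p(p(p(c))))), p(q(p(0))))))  →  k(p(q(p(p(p(c))))), p(q(p(0))))   [R3 at ε]
2. k(p(q(p(p(p(c))))), p(q(p(0))))  →  p(q(p(0)))   [R2 at ε]
3. p(q(p(0)))  →  p(0)   [R3 at 1]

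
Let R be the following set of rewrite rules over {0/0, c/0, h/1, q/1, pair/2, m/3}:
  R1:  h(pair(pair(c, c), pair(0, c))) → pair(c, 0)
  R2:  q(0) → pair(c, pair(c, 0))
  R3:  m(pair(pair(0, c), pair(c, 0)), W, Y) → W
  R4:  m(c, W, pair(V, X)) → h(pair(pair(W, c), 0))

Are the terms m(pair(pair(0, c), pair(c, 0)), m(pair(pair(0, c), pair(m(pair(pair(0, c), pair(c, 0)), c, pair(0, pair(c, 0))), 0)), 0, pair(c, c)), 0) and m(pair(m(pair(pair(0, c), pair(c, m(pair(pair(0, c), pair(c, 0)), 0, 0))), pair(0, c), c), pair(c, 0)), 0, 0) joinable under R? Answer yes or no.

Reduce t₁ = m(pair(pair(0, c), pair(c, 0)), m(pair(pair(0, c), pair(m(pair(pair(0, c), pair(c, 0)), c, pair(0, pair(c, 0))), 0)), 0, pair(c, c)), 0):
1. m(pair(pair(0, c), pair(c, 0)), m(pair(pair(0, c), pair(m(pair(pair(0, c), pair(c, 0)), c, pair(0, pair(c, 0))), 0)), 0, pair(c, c)), 0)  →  m(pair(pair(0, c), pair(m(pair(pair(0, c), pair(c, 0)), c, pair(0, pair(c, 0))), 0)), 0, pair(c, c))   [R3 at ε]
2. m(pair(pair(0, c), pair(m(pair(pair(0, c), pair(c, 0)), c, pair(0, pair(c, 0))), 0)), 0, pair(c, c))  →  m(pair(pair(0, c), pair(c, 0)), 0, pair(c, c))   [R3 at 1.2.1]
3. m(pair(pair(0, c), pair(c, 0)), 0, pair(c, c))  →  0   [R3 at ε]

Reduce t₂ = m(pair(m(pair(pair(0, c), pair(c, m(pair(pair(0, c), pair(c, 0)), 0, 0))), pair(0, c), c), pair(c, 0)), 0, 0):
1. m(pair(m(pair(pair(0, c), pair(c, m(pair(pair(0, c), pair(c, 0)), 0, 0))), pair(0, c), c), pair(c, 0)), 0, 0)  →  m(pair(m(pair(pair(0, c), pair(c, 0)), pair(0, c), c), pair(c, 0)), 0, 0)   [R3 at 1.1.1.2.2]
2. m(pair(m(pair(pair(0, c), pair(c, 0)), pair(0, c), c), pair(c, 0)), 0, 0)  →  m(pair(pair(0, c), pair(c, 0)), 0, 0)   [R3 at 1.1]
3. m(pair(pair(0, c), pair(c, 0)), 0, 0)  →  0   [R3 at ε]

yes — NF(t₁) = 0, NF(t₂) = 0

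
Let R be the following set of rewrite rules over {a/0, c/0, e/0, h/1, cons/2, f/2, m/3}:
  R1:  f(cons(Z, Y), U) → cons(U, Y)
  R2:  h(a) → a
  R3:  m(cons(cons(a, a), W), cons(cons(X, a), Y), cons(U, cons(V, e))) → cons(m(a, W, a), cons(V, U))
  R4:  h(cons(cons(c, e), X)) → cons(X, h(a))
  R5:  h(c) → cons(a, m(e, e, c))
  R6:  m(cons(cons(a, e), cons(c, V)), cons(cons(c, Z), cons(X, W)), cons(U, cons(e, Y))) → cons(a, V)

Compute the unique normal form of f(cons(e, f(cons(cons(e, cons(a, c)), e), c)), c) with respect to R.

cons(c, cons(c, e))

1. f(cons(e, f(cons(cons(e, cons(a, c)), e), c)), c)  →  cons(c, f(cons(cons(e, cons(a, c)), e), c))   [R1 at ε]
2. cons(c, f(cons(cons(e, cons(a, c)), e), c))  →  cons(c, cons(c, e))   [R1 at 2]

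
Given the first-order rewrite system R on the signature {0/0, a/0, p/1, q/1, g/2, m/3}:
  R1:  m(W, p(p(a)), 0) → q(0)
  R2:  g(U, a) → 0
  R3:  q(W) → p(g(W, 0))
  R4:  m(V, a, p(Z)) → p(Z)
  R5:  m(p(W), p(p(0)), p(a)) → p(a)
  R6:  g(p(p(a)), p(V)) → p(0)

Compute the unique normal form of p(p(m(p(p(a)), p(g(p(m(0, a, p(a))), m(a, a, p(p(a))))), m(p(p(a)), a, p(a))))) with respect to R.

p(p(p(a)))

1. p(p(m(p(p(a)), p(g(p(m(0, a, p(a))), m(a, a, p(p(a))))), m(p(p(a)), a, p(a)))))  →  p(p(m(p(p(a)), p(g(p(p(a)), m(a, a, p(p(a))))), m(p(p(a)), a, p(a)))))   [R4 at 1.1.2.1.1.1]
2. p(p(m(p(p(a)), p(g(p(p(a)), m(a, a, p(p(a))))), m(p(p(a)), a, p(a)))))  →  p(p(m(p(p(a)), p(g(p(p(a)), p(p(a)))), m(p(p(a)), a, p(a)))))   [R4 at 1.1.2.1.2]
3. p(p(m(p(p(a)), p(g(p(p(a)), p(p(a)))), m(p(p(a)), a, p(a)))))  →  p(p(m(p(p(a)), p(p(0)), m(p(p(a)), a, p(a)))))   [R6 at 1.1.2.1]
4. p(p(m(p(p(a)), p(p(0)), m(p(p(a)), a, p(a)))))  →  p(p(m(p(p(a)), p(p(0)), p(a))))   [R4 at 1.1.3]
5. p(p(m(p(p(a)), p(p(0)), p(a))))  →  p(p(p(a)))   [R5 at 1.1]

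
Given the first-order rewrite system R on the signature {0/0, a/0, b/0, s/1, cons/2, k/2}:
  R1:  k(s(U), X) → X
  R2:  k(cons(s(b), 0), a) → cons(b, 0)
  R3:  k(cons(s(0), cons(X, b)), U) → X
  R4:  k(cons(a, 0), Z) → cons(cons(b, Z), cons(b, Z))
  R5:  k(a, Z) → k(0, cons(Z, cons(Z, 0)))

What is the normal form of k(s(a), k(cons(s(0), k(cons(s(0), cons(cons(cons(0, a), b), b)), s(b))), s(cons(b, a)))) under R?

cons(0, a)

1. k(s(a), k(cons(s(0), k(cons(s(0), cons(cons(cons(0, a), b), b)), s(b))), s(cons(b, a))))  →  k(cons(s(0), k(cons(s(0), cons(cons(cons(0, a), b), b)), s(b))), s(cons(b, a)))   [R1 at ε]
2. k(cons(s(0), k(cons(s(0), cons(cons(cons(0, a), b), b)), s(b))), s(cons(b, a)))  →  k(cons(s(0), cons(cons(0, a), b)), s(cons(b, a)))   [R3 at 1.2]
3. k(cons(s(0), cons(cons(0, a), b)), s(cons(b, a)))  →  cons(0, a)   [R3 at ε]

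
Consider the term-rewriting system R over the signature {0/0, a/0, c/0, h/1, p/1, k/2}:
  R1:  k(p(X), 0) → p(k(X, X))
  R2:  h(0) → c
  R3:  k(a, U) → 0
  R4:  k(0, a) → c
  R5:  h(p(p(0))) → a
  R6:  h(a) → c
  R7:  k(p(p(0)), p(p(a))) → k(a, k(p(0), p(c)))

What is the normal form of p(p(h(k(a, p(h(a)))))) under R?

1. p(p(h(k(a, p(h(a))))))  →  p(p(h(0)))   [R3 at 1.1.1]
2. p(p(h(0)))  →  p(p(c))   [R2 at 1.1]

p(p(c))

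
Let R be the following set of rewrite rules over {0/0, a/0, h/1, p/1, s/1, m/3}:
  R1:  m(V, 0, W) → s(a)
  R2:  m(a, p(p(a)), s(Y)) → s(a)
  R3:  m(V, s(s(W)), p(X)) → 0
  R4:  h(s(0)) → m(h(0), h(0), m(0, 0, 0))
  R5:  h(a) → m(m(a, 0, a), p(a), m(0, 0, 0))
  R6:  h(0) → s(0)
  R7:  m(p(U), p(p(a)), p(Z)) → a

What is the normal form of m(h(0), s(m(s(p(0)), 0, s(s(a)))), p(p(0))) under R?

0

1. m(h(0), s(m(s(p(0)), 0, s(s(a)))), p(p(0)))  →  m(s(0), s(m(s(p(0)), 0, s(s(a)))), p(p(0)))   [R6 at 1]
2. m(s(0), s(m(s(p(0)), 0, s(s(a)))), p(p(0)))  →  m(s(0), s(s(a)), p(p(0)))   [R1 at 2.1]
3. m(s(0), s(s(a)), p(p(0)))  →  0   [R3 at ε]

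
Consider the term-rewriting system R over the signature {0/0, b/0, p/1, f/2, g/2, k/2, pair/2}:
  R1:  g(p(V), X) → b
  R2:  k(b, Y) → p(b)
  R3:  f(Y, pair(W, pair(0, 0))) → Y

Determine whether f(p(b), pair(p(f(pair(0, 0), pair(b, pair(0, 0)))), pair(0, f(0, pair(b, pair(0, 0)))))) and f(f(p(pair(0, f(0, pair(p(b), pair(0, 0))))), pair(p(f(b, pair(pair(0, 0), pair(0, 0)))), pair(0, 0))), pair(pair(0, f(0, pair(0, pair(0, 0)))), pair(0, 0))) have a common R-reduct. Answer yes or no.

no — NF(t₁) = p(b), NF(t₂) = p(pair(0, 0))

Reduce t₁ = f(p(b), pair(p(f(pair(0, 0), pair(b, pair(0, 0)))), pair(0, f(0, pair(b, pair(0, 0)))))):
1. f(p(b), pair(p(f(pair(0, 0), pair(b, pair(0, 0)))), pair(0, f(0, pair(b, pair(0, 0))))))  →  f(p(b), pair(p(pair(0, 0)), pair(0, f(0, pair(b, pair(0, 0))))))   [R3 at 2.1.1]
2. f(p(b), pair(p(pair(0, 0)), pair(0, f(0, pair(b, pair(0, 0))))))  →  f(p(b), pair(p(pair(0, 0)), pair(0, 0)))   [R3 at 2.2.2]
3. f(p(b), pair(p(pair(0, 0)), pair(0, 0)))  →  p(b)   [R3 at ε]

Reduce t₂ = f(f(p(pair(0, f(0, pair(p(b), pair(0, 0))))), pair(p(f(b, pair(pair(0, 0), pair(0, 0)))), pair(0, 0))), pair(pair(0, f(0, pair(0, pair(0, 0)))), pair(0, 0))):
1. f(f(p(pair(0, f(0, pair(p(b), pair(0, 0))))), pair(p(f(b, pair(pair(0, 0), pair(0, 0)))), pair(0, 0))), pair(pair(0, f(0, pair(0, pair(0, 0)))), pair(0, 0)))  →  f(p(pair(0, f(0, pair(p(b), pair(0, 0))))), pair(p(f(b, pair(pair(0, 0), pair(0, 0)))), pair(0, 0)))   [R3 at ε]
2. f(p(pair(0, f(0, pair(p(b), pair(0, 0))))), pair(p(f(b, pair(pair(0, 0), pair(0, 0)))), pair(0, 0)))  →  p(pair(0, f(0, pair(p(b), pair(0, 0)))))   [R3 at ε]
3. p(pair(0, f(0, pair(p(b), pair(0, 0)))))  →  p(pair(0, 0))   [R3 at 1.2]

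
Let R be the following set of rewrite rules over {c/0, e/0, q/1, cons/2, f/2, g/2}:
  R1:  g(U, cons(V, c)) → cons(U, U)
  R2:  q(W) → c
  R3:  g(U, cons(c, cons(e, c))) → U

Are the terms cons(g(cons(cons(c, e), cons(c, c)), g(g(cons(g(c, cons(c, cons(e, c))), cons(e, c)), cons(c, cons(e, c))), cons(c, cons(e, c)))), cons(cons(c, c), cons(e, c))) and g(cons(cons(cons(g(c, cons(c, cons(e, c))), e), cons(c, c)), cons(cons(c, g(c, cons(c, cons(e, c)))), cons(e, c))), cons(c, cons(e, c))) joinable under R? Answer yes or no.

yes — NF(t₁) = cons(cons(cons(c, e), cons(c, c)), cons(cons(c, c), cons(e, c))), NF(t₂) = cons(cons(cons(c, e), cons(c, c)), cons(cons(c, c), cons(e, c)))

Reduce t₁ = cons(g(cons(cons(c, e), cons(c, c)), g(g(cons(g(c, cons(c, cons(e, c))), cons(e, c)), cons(c, cons(e, c))), cons(c, cons(e, c)))), cons(cons(c, c), cons(e, c))):
1. cons(g(cons(cons(c, e), cons(c, c)), g(g(cons(g(c, cons(c, cons(e, c))), cons(e, c)), cons(c, cons(e, c))), cons(c, cons(e, c)))), cons(cons(c, c), cons(e, c)))  →  cons(g(cons(cons(c, e), cons(c, c)), g(cons(g(c, cons(c, cons(e, c))), cons(e, c)), cons(c, cons(e, c)))), cons(cons(c, c), cons(e, c)))   [R3 at 1.2]
2. cons(g(cons(cons(c, e), cons(c, c)), g(cons(g(c, cons(c, cons(e, c))), cons(e, c)), cons(c, cons(e, c)))), cons(cons(c, c), cons(e, c)))  →  cons(g(cons(cons(c, e), cons(c, c)), cons(g(c, cons(c, cons(e, c))), cons(e, c))), cons(cons(c, c), cons(e, c)))   [R3 at 1.2]
3. cons(g(cons(cons(c, e), cons(c, c)), cons(g(c, cons(c, cons(e, c))), cons(e, c))), cons(cons(c, c), cons(e, c)))  →  cons(g(cons(cons(c, e), cons(c, c)), cons(c, cons(e, c))), cons(cons(c, c), cons(e, c)))   [R3 at 1.2.1]
4. cons(g(cons(cons(c, e), cons(c, c)), cons(c, cons(e, c))), cons(cons(c, c), cons(e, c)))  →  cons(cons(cons(c, e), cons(c, c)), cons(cons(c, c), cons(e, c)))   [R3 at 1]

Reduce t₂ = g(cons(cons(cons(g(c, cons(c, cons(e, c))), e), cons(c, c)), cons(cons(c, g(c, cons(c, cons(e, c)))), cons(e, c))), cons(c, cons(e, c))):
1. g(cons(cons(cons(g(c, cons(c, cons(e, c))), e), cons(c, c)), cons(cons(c, g(c, cons(c, cons(e, c)))), cons(e, c))), cons(c, cons(e, c)))  →  cons(cons(cons(g(c, cons(c, cons(e, c))), e), cons(c, c)), cons(cons(c, g(c, cons(c, cons(e, c)))), cons(e, c)))   [R3 at ε]
2. cons(cons(cons(g(c, cons(c, cons(e, c))), e), cons(c, c)), cons(cons(c, g(c, cons(c, cons(e, c)))), cons(e, c)))  →  cons(cons(cons(c, e), cons(c, c)), cons(cons(c, g(c, cons(c, cons(e, c)))), cons(e, c)))   [R3 at 1.1.1]
3. cons(cons(cons(c, e), cons(c, c)), cons(cons(c, g(c, cons(c, cons(e, c)))), cons(e, c)))  →  cons(cons(cons(c, e), cons(c, c)), cons(cons(c, c), cons(e, c)))   [R3 at 2.1.2]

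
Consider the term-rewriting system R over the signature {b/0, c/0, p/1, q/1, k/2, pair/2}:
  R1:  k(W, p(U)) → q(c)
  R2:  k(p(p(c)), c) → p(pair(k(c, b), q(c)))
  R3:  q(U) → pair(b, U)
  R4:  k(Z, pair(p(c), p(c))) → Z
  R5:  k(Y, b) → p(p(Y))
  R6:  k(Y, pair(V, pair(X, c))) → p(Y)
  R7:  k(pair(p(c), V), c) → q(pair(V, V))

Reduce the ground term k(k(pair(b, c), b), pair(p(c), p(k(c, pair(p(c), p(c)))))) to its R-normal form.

p(p(pair(b, c)))

1. k(k(pair(b, c), b), pair(p(c), p(k(c, pair(p(c), p(c))))))  →  k(p(p(pair(b, c))), pair(p(c), p(k(c, pair(p(c), p(c))))))   [R5 at 1]
2. k(p(p(pair(b, c))), pair(p(c), p(k(c, pair(p(c), p(c))))))  →  k(p(p(pair(b, c))), pair(p(c), p(c)))   [R4 at 2.2.1]
3. k(p(p(pair(b, c))), pair(p(c), p(c)))  →  p(p(pair(b, c)))   [R4 at ε]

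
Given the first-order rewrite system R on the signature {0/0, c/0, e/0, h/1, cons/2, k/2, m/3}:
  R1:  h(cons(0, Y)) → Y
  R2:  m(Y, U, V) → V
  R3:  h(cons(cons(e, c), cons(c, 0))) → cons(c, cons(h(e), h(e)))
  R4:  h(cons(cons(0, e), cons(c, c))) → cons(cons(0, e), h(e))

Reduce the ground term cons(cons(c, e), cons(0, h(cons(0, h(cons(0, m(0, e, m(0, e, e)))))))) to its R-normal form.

cons(cons(c, e), cons(0, e))

1. cons(cons(c, e), cons(0, h(cons(0, h(cons(0, m(0, e, m(0, e, e))))))))  →  cons(cons(c, e), cons(0, h(cons(0, m(0, e, m(0, e, e))))))   [R1 at 2.2]
2. cons(cons(c, e), cons(0, h(cons(0, m(0, e, m(0, e, e))))))  →  cons(cons(c, e), cons(0, m(0, e, m(0, e, e))))   [R1 at 2.2]
3. cons(cons(c, e), cons(0, m(0, e, m(0, e, e))))  →  cons(cons(c, e), cons(0, m(0, e, e)))   [R2 at 2.2]
4. cons(cons(c, e), cons(0, m(0, e, e)))  →  cons(cons(c, e), cons(0, e))   [R2 at 2.2]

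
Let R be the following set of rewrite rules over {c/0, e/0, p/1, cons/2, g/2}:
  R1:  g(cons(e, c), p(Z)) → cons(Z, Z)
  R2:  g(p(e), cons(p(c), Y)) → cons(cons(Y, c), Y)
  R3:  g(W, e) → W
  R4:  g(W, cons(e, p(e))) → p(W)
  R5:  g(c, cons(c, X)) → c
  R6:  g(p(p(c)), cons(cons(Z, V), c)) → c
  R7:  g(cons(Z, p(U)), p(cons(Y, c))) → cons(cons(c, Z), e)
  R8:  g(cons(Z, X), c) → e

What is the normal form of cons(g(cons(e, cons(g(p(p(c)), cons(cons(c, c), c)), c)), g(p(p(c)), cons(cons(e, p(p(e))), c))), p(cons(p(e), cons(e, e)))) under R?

cons(e, p(cons(p(e), cons(e, e))))

1. cons(g(cons(e, cons(g(p(p(c)), cons(cons(c, c), c)), c)), g(p(p(c)), cons(cons(e, p(p(e))), c))), p(cons(p(e), cons(e, e))))  →  cons(g(cons(e, cons(c, c)), g(p(p(c)), cons(cons(e, p(p(e))), c))), p(cons(p(e), cons(e, e))))   [R6 at 1.1.2.1]
2. cons(g(cons(e, cons(c, c)), g(p(p(c)), cons(cons(e, p(p(e))), c))), p(cons(p(e), cons(e, e))))  →  cons(g(cons(e, cons(c, c)), c), p(cons(p(e), cons(e, e))))   [R6 at 1.2]
3. cons(g(cons(e, cons(c, c)), c), p(cons(p(e), cons(e, e))))  →  cons(e, p(cons(p(e), cons(e, e))))   [R8 at 1]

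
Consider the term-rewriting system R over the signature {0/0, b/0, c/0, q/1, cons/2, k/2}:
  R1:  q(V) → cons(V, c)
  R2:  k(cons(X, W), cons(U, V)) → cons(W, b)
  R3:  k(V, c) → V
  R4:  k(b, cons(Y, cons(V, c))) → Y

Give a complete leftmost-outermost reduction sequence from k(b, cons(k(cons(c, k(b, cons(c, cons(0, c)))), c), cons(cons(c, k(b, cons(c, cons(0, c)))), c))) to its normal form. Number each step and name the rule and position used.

1. k(b, cons(k(cons(c, k(b, cons(c, cons(0, c)))), c), cons(cons(c, k(b, cons(c, cons(0, c)))), c)))  →  k(cons(c, k(b, cons(c, cons(0, c)))), c)   [R4 at ε]
2. k(cons(c, k(b, cons(c, cons(0, c)))), c)  →  cons(c, k(b, cons(c, cons(0, c))))   [R3 at ε]
3. cons(c, k(b, cons(c, cons(0, c))))  →  cons(c, c)   [R4 at 2]

cons(c, c)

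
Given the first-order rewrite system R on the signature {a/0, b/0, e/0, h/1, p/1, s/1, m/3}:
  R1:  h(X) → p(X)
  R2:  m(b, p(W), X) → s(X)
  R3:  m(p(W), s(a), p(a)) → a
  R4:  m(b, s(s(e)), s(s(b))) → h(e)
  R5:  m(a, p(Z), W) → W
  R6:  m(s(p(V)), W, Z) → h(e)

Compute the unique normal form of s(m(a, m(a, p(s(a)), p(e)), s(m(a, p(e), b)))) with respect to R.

1. s(m(a, m(a, p(s(a)), p(e)), s(m(a, p(e), b))))  →  s(m(a, p(e), s(m(a, p(e), b))))   [R5 at 1.2]
2. s(m(a, p(e), s(m(a, p(e), b))))  →  s(s(m(a, p(e), b)))   [R5 at 1]
3. s(s(m(a, p(e), b)))  →  s(s(b))   [R5 at 1.1]

s(s(b))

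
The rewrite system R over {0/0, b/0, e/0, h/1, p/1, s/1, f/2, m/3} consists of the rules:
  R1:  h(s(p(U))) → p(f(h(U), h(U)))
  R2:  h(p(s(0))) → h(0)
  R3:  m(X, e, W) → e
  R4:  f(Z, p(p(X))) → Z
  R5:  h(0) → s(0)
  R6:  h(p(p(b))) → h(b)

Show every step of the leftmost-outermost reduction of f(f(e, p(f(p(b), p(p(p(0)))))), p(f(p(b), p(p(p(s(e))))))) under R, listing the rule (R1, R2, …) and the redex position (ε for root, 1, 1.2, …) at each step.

e

1. f(f(e, p(f(p(b), p(p(p(0)))))), p(f(p(b), p(p(p(s(e)))))))  →  f(f(e, p(p(b))), p(f(p(b), p(p(p(s(e)))))))   [R4 at 1.2.1]
2. f(f(e, p(p(b))), p(f(p(b), p(p(p(s(e)))))))  →  f(e, p(f(p(b), p(p(p(s(e)))))))   [R4 at 1]
3. f(e, p(f(p(b), p(p(p(s(e)))))))  →  f(e, p(p(b)))   [R4 at 2.1]
4. f(e, p(p(b)))  →  e   [R4 at ε]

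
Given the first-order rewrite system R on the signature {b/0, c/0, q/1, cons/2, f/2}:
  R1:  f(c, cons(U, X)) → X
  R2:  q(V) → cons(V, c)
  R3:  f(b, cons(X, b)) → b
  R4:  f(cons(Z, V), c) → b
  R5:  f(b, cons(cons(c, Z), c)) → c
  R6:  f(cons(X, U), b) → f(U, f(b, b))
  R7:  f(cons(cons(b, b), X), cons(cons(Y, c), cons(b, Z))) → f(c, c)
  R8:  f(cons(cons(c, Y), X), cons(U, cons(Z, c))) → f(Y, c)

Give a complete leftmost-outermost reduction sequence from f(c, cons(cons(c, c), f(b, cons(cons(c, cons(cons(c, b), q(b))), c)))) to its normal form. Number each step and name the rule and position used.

1. f(c, cons(cons(c, c), f(b, cons(cons(c, cons(cons(c, b), q(b))), c))))  →  f(b, cons(cons(c, cons(cons(c, b), q(b))), c))   [R1 at ε]
2. f(b, cons(cons(c, cons(cons(c, b), q(b))), c))  →  c   [R5 at ε]

c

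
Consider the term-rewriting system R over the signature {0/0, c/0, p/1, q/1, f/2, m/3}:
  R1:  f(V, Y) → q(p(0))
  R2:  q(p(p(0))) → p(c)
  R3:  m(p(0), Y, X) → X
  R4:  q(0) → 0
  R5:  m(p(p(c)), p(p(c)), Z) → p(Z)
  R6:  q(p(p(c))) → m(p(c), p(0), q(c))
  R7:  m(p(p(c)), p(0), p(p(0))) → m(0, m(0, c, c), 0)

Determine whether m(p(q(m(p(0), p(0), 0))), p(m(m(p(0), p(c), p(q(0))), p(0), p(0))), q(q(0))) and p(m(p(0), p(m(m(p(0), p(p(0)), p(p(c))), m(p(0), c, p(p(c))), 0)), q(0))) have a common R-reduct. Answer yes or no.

no — NF(t₁) = 0, NF(t₂) = p(0)

Reduce t₁ = m(p(q(m(p(0), p(0), 0))), p(m(m(p(0), p(c), p(q(0))), p(0), p(0))), q(q(0))):
1. m(p(q(m(p(0), p(0), 0))), p(m(m(p(0), p(c), p(q(0))), p(0), p(0))), q(q(0)))  →  m(p(q(0)), p(m(m(p(0), p(c), p(q(0))), p(0), p(0))), q(q(0)))   [R3 at 1.1.1]
2. m(p(q(0)), p(m(m(p(0), p(c), p(q(0))), p(0), p(0))), q(q(0)))  →  m(p(0), p(m(m(p(0), p(c), p(q(0))), p(0), p(0))), q(q(0)))   [R4 at 1.1]
3. m(p(0), p(m(m(p(0), p(c), p(q(0))), p(0), p(0))), q(q(0)))  →  q(q(0))   [R3 at ε]
4. q(q(0))  →  q(0)   [R4 at 1]
5. q(0)  →  0   [R4 at ε]

Reduce t₂ = p(m(p(0), p(m(m(p(0), p(p(0)), p(p(c))), m(p(0), c, p(p(c))), 0)), q(0))):
1. p(m(p(0), p(m(m(p(0), p(p(0)), p(p(c))), m(p(0), c, p(p(c))), 0)), q(0)))  →  p(q(0))   [R3 at 1]
2. p(q(0))  →  p(0)   [R4 at 1]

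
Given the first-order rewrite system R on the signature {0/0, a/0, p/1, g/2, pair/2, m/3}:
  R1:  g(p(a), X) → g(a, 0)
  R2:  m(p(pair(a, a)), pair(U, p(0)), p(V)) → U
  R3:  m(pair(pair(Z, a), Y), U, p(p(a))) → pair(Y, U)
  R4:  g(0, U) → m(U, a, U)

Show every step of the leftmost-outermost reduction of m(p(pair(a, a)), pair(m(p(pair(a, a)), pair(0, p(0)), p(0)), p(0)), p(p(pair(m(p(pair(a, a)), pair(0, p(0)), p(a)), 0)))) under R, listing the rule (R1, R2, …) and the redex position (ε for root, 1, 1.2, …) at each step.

0

1. m(p(pair(a, a)), pair(m(p(pair(a, a)), pair(0, p(0)), p(0)), p(0)), p(p(pair(m(p(pair(a, a)), pair(0, p(0)), p(a)), 0))))  →  m(p(pair(a, a)), pair(0, p(0)), p(0))   [R2 at ε]
2. m(p(pair(a, a)), pair(0, p(0)), p(0))  →  0   [R2 at ε]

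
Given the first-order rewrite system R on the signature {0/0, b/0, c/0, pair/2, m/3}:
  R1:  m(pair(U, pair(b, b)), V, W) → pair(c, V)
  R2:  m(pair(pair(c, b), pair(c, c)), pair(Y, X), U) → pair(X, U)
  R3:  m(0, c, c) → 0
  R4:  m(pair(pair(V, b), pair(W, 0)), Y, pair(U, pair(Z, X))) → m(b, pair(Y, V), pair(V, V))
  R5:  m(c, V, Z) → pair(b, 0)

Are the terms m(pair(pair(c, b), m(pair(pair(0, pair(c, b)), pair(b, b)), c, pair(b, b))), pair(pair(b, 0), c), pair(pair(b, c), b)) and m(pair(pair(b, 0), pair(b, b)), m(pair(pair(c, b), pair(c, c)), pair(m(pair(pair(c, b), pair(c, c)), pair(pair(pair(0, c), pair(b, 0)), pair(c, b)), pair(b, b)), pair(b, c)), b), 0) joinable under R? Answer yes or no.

Reduce t₁ = m(pair(pair(c, b), m(pair(pair(0, pair(c, b)), pair(b, b)), c, pair(b, b))), pair(pair(b, 0), c), pair(pair(b, c), b)):
1. m(pair(pair(c, b), m(pair(pair(0, pair(c, b)), pair(b, b)), c, pair(b, b))), pair(pair(b, 0), c), pair(pair(b, c), b))  →  m(pair(pair(c, b), pair(c, c)), pair(pair(b, 0), c), pair(pair(b, c), b))   [R1 at 1.2]
2. m(pair(pair(c, b), pair(c, c)), pair(pair(b, 0), c), pair(pair(b, c), b))  →  pair(c, pair(pair(b, c), b))   [R2 at ε]

Reduce t₂ = m(pair(pair(b, 0), pair(b, b)), m(pair(pair(c, b), pair(c, c)), pair(m(pair(pair(c, b), pair(c, c)), pair(pair(pair(0, c), pair(b, 0)), pair(c, b)), pair(b, b)), pair(b, c)), b), 0):
1. m(pair(pair(b, 0), pair(b, b)), m(pair(pair(c, b), pair(c, c)), pair(m(pair(pair(c, b), pair(c, c)), pair(pair(pair(0, c), pair(b, 0)), pair(c, b)), pair(b, b)), pair(b, c)), b), 0)  →  pair(c, m(pair(pair(c, b), pair(c, c)), pair(m(pair(pair(c, b), pair(c, c)), pair(pair(pair(0, c), pair(b, 0)), pair(c, b)), pair(b, b)), pair(b, c)), b))   [R1 at ε]
2. pair(c, m(pair(pair(c, b), pair(c, c)), pair(m(pair(pair(c, b), pair(c, c)), pair(pair(pair(0, c), pair(b, 0)), pair(c, b)), pair(b, b)), pair(b, c)), b))  →  pair(c, pair(pair(b, c), b))   [R2 at 2]

yes — NF(t₁) = pair(c, pair(pair(b, c), b)), NF(t₂) = pair(c, pair(pair(b, c), b))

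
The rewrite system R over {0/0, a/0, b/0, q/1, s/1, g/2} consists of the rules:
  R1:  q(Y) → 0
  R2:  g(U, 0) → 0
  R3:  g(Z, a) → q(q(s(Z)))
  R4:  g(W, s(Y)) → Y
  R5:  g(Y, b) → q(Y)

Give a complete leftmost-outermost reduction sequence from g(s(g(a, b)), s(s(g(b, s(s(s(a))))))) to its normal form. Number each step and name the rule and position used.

s(s(s(a)))

1. g(s(g(a, b)), s(s(g(b, s(s(s(a)))))))  →  s(g(b, s(s(s(a)))))   [R4 at ε]
2. s(g(b, s(s(s(a)))))  →  s(s(s(a)))   [R4 at 1]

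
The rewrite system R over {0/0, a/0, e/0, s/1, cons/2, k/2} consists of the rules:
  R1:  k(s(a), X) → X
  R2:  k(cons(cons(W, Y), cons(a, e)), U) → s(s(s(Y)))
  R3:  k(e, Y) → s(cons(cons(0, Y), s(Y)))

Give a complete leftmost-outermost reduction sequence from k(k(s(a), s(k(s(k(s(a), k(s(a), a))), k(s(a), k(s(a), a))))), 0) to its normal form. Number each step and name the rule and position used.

1. k(k(s(a), s(k(s(k(s(a), k(s(a), a))), k(s(a), k(s(a), a))))), 0)  →  k(s(k(s(k(s(a), k(s(a), a))), k(s(a), k(s(a), a)))), 0)   [R1 at 1]
2. k(s(k(s(k(s(a), k(s(a), a))), k(s(a), k(s(a), a)))), 0)  →  k(s(k(s(k(s(a), a)), k(s(a), k(s(a), a)))), 0)   [R1 at 1.1.1.1]
3. k(s(k(s(k(s(a), a)), k(s(a), k(s(a), a)))), 0)  →  k(s(k(s(a), k(s(a), k(s(a), a)))), 0)   [R1 at 1.1.1.1]
4. k(s(k(s(a), k(s(a), k(s(a), a)))), 0)  →  k(s(k(s(a), k(s(a), a))), 0)   [R1 at 1.1]
5. k(s(k(s(a), k(s(a), a))), 0)  →  k(s(k(s(a), a)), 0)   [R1 at 1.1]
6. k(s(k(s(a), a)), 0)  →  k(s(a), 0)   [R1 at 1.1]
7. k(s(a), 0)  →  0   [R1 at ε]

0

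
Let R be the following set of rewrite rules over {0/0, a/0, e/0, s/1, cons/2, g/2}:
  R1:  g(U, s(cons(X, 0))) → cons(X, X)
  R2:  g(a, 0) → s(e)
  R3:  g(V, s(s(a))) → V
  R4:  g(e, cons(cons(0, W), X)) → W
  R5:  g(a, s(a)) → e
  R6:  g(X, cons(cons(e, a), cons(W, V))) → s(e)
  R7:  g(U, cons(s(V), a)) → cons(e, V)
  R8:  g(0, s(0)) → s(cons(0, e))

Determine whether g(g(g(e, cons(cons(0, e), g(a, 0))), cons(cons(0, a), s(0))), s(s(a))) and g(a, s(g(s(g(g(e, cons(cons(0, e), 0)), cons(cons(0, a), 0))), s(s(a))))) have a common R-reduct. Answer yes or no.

Reduce t₁ = g(g(g(e, cons(cons(0, e), g(a, 0))), cons(cons(0, a), s(0))), s(s(a))):
1. g(g(g(e, cons(cons(0, e), g(a, 0))), cons(cons(0, a), s(0))), s(s(a)))  →  g(g(e, cons(cons(0, e), g(a, 0))), cons(cons(0, a), s(0)))   [R3 at ε]
2. g(g(e, cons(cons(0, e), g(a, 0))), cons(cons(0, a), s(0)))  →  g(e, cons(cons(0, a), s(0)))   [R4 at 1]
3. g(e, cons(cons(0, a), s(0)))  →  a   [R4 at ε]

Reduce t₂ = g(a, s(g(s(g(g(e, cons(cons(0, e), 0)), cons(cons(0, a), 0))), s(s(a))))):
1. g(a, s(g(s(g(g(e, cons(cons(0, e), 0)), cons(cons(0, a), 0))), s(s(a)))))  →  g(a, s(s(g(g(e, cons(cons(0, e), 0)), cons(cons(0, a), 0)))))   [R3 at 2.1]
2. g(a, s(s(g(g(e, cons(cons(0, e), 0)), cons(cons(0, a), 0)))))  →  g(a, s(s(g(e, cons(cons(0, a), 0)))))   [R4 at 2.1.1.1]
3. g(a, s(s(g(e, cons(cons(0, a), 0)))))  →  g(a, s(s(a)))   [R4 at 2.1.1]
4. g(a, s(s(a)))  →  a   [R3 at ε]

yes — NF(t₁) = a, NF(t₂) = a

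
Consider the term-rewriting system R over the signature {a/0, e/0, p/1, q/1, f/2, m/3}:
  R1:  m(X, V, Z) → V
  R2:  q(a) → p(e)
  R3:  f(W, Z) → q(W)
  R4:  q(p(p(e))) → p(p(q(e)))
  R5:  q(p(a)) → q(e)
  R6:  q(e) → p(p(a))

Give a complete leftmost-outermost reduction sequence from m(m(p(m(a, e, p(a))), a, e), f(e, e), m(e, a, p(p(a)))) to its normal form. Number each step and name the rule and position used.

p(p(a))

1. m(m(p(m(a, e, p(a))), a, e), f(e, e), m(e, a, p(p(a))))  →  f(e, e)   [R1 at ε]
2. f(e, e)  →  q(e)   [R3 at ε]
3. q(e)  →  p(p(a))   [R6 at ε]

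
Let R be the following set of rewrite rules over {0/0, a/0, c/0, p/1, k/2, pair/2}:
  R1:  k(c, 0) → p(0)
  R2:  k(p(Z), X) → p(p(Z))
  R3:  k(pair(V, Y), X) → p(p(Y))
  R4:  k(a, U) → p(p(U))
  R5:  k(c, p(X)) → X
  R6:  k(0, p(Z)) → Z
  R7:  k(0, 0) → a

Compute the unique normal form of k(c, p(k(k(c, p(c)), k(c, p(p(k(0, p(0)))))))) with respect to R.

1. k(c, p(k(k(c, p(c)), k(c, p(p(k(0, p(0))))))))  →  k(k(c, p(c)), k(c, p(p(k(0, p(0))))))   [R5 at ε]
2. k(k(c, p(c)), k(c, p(p(k(0, p(0))))))  →  k(c, k(c, p(p(k(0, p(0))))))   [R5 at 1]
3. k(c, k(c, p(p(k(0, p(0))))))  →  k(c, p(k(0, p(0))))   [R5 at 2]
4. k(c, p(k(0, p(0))))  →  k(0, p(0))   [R5 at ε]
5. k(0, p(0))  →  0   [R6 at ε]

0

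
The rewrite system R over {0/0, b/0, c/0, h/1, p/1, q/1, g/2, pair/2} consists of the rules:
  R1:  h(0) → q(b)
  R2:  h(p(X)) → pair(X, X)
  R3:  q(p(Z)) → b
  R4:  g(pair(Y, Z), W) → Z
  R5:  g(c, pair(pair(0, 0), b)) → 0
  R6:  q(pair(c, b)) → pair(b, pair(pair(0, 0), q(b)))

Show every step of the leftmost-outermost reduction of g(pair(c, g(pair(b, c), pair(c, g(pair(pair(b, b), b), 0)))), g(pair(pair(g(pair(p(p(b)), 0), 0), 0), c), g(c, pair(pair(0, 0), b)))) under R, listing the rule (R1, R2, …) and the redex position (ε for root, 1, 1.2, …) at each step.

1. g(pair(c, g(pair(b, c), pair(c, g(pair(pair(b, b), b), 0)))), g(pair(pair(g(pair(p(p(b)), 0), 0), 0), c), g(c, pair(pair(0, 0), b))))  →  g(pair(b, c), pair(c, g(pair(pair(b, b), b), 0)))   [R4 at ε]
2. g(pair(b, c), pair(c, g(pair(pair(b, b), b), 0)))  →  c   [R4 at ε]

c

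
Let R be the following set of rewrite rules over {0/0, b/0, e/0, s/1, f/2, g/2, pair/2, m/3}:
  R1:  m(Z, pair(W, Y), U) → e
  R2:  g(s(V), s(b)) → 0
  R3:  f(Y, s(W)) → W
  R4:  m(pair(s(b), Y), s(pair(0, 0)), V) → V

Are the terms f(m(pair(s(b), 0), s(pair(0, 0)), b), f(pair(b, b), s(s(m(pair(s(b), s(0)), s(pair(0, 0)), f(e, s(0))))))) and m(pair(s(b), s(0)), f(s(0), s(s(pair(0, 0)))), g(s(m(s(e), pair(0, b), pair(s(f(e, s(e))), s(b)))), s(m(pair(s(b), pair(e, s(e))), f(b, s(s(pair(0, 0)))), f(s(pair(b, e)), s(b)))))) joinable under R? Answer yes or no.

yes — NF(t₁) = 0, NF(t₂) = 0

Reduce t₁ = f(m(pair(s(b), 0), s(pair(0, 0)), b), f(pair(b, b), s(s(m(pair(s(b), s(0)), s(pair(0, 0)), f(e, s(0))))))):
1. f(m(pair(s(b), 0), s(pair(0, 0)), b), f(pair(b, b), s(s(m(pair(s(b), s(0)), s(pair(0, 0)), f(e, s(0)))))))  →  f(b, f(pair(b, b), s(s(m(pair(s(b), s(0)), s(pair(0, 0)), f(e, s(0)))))))   [R4 at 1]
2. f(b, f(pair(b, b), s(s(m(pair(s(b), s(0)), s(pair(0, 0)), f(e, s(0)))))))  →  f(b, s(m(pair(s(b), s(0)), s(pair(0, 0)), f(e, s(0)))))   [R3 at 2]
3. f(b, s(m(pair(s(b), s(0)), s(pair(0, 0)), f(e, s(0)))))  →  m(pair(s(b), s(0)), s(pair(0, 0)), f(e, s(0)))   [R3 at ε]
4. m(pair(s(b), s(0)), s(pair(0, 0)), f(e, s(0)))  →  f(e, s(0))   [R4 at ε]
5. f(e, s(0))  →  0   [R3 at ε]

Reduce t₂ = m(pair(s(b), s(0)), f(s(0), s(s(pair(0, 0)))), g(s(m(s(e), pair(0, b), pair(s(f(e, s(e))), s(b)))), s(m(pair(s(b), pair(e, s(e))), f(b, s(s(pair(0, 0)))), f(s(pair(b, e)), s(b)))))):
1. m(pair(s(b), s(0)), f(s(0), s(s(pair(0, 0)))), g(s(m(s(e), pair(0, b), pair(s(f(e, s(e))), s(b)))), s(m(pair(s(b), pair(e, s(e))), f(b, s(s(pair(0, 0)))), f(s(pair(b, e)), s(b))))))  →  m(pair(s(b), s(0)), s(pair(0, 0)), g(s(m(s(e), pair(0, b), pair(s(f(e, s(e))), s(b)))), s(m(pair(s(b), pair(e, s(e))), f(b, s(s(pair(0, 0)))), f(s(pair(b, e)), s(b))))))   [R3 at 2]
2. m(pair(s(b), s(0)), s(pair(0, 0)), g(s(m(s(e), pair(0, b), pair(s(f(e, s(e))), s(b)))), s(m(pair(s(b), pair(e, s(e))), f(b, s(s(pair(0, 0)))), f(s(pair(b, e)), s(b))))))  →  g(s(m(s(e), pair(0, b), pair(s(f(e, s(e))), s(b)))), s(m(pair(s(b), pair(e, s(e))), f(b, s(s(pair(0, 0)))), f(s(pair(b, e)), s(b)))))   [R4 at ε]
3. g(s(m(s(e), pair(0, b), pair(s(f(e, s(e))), s(b)))), s(m(pair(s(b), pair(e, s(e))), f(b, s(s(pair(0, 0)))), f(s(pair(b, e)), s(b)))))  →  g(s(e), s(m(pair(s(b), pair(e, s(e))), f(b, s(s(pair(0, 0)))), f(s(pair(b, e)), s(b)))))   [R1 at 1.1]
4. g(s(e), s(m(pair(s(b), pair(e, s(e))), f(b, s(s(pair(0, 0)))), f(s(pair(b, e)), s(b)))))  →  g(s(e), s(m(pair(s(b), pair(e, s(e))), s(pair(0, 0)), f(s(pair(b, e)), s(b)))))   [R3 at 2.1.2]
5. g(s(e), s(m(pair(s(b), pair(e, s(e))), s(pair(0, 0)), f(s(pair(b, e)), s(b)))))  →  g(s(e), s(f(s(pair(b, e)), s(b))))   [R4 at 2.1]
6. g(s(e), s(f(s(pair(b, e)), s(b))))  →  g(s(e), s(b))   [R3 at 2.1]
7. g(s(e), s(b))  →  0   [R2 at ε]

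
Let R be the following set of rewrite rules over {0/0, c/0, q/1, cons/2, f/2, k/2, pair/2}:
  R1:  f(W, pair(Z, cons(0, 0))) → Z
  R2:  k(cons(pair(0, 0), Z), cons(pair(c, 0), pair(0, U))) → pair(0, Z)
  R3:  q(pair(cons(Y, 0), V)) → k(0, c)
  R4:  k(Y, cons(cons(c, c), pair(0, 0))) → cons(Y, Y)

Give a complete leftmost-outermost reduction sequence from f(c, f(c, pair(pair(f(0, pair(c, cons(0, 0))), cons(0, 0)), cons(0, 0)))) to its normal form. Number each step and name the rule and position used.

c

1. f(c, f(c, pair(pair(f(0, pair(c, cons(0, 0))), cons(0, 0)), cons(0, 0))))  →  f(c, pair(f(0, pair(c, cons(0, 0))), cons(0, 0)))   [R1 at 2]
2. f(c, pair(f(0, pair(c, cons(0, 0))), cons(0, 0)))  →  f(0, pair(c, cons(0, 0)))   [R1 at ε]
3. f(0, pair(c, cons(0, 0)))  →  c   [R1 at ε]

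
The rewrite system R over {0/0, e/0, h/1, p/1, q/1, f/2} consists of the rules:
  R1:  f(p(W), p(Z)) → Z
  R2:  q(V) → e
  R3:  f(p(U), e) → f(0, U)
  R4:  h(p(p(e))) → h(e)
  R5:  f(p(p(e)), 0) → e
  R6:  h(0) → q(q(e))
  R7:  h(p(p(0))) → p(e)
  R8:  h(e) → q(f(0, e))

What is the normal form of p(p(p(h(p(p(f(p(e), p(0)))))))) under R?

1. p(p(p(h(p(p(f(p(e), p(0))))))))  →  p(p(p(h(p(p(0))))))   [R1 at 1.1.1.1.1.1]
2. p(p(p(h(p(p(0))))))  →  p(p(p(p(e))))   [R7 at 1.1.1]

p(p(p(p(e))))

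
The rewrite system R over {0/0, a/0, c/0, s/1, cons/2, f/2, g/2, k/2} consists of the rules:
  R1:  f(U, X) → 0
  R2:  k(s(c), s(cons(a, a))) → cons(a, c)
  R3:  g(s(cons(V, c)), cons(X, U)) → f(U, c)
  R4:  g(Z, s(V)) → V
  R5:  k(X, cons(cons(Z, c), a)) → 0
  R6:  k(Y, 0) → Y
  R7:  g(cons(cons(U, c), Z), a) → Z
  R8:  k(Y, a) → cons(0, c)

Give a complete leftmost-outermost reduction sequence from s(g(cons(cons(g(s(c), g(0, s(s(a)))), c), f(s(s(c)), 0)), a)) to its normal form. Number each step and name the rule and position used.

s(0)

1. s(g(cons(cons(g(s(c), g(0, s(s(a)))), c), f(s(s(c)), 0)), a))  →  s(f(s(s(c)), 0))   [R7 at 1]
2. s(f(s(s(c)), 0))  →  s(0)   [R1 at 1]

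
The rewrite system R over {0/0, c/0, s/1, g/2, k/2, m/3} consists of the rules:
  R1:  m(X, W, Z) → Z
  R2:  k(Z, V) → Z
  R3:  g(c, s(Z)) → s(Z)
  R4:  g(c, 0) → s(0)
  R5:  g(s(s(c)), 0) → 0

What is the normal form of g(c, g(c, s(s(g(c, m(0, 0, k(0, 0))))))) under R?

1. g(c, g(c, s(s(g(c, m(0, 0, k(0, 0)))))))  →  g(c, s(s(g(c, m(0, 0, k(0, 0))))))   [R3 at 2]
2. g(c, s(s(g(c, m(0, 0, k(0, 0))))))  →  s(s(g(c, m(0, 0, k(0, 0)))))   [R3 at ε]
3. s(s(g(c, m(0, 0, k(0, 0)))))  →  s(s(g(c, k(0, 0))))   [R1 at 1.1.2]
4. s(s(g(c, k(0, 0))))  →  s(s(g(c, 0)))   [R2 at 1.1.2]
5. s(s(g(c, 0)))  →  s(s(s(0)))   [R4 at 1.1]

s(s(s(0)))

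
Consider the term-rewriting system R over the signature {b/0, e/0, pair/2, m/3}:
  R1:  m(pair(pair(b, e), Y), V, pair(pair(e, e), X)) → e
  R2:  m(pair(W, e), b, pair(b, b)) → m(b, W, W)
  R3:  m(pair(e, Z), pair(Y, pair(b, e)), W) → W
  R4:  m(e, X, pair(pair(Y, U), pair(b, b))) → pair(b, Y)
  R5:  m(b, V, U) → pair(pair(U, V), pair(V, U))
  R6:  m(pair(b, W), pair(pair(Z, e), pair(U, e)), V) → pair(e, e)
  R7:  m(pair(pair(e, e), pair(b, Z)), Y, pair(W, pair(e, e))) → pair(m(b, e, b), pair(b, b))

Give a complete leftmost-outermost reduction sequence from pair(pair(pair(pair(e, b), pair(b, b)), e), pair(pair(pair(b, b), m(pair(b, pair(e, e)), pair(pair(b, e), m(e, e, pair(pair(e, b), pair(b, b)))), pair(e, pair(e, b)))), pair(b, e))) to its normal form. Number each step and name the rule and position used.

pair(pair(pair(pair(e, b), pair(b, b)), e), pair(pair(pair(b, b), pair(e, e)), pair(b, e)))

1. pair(pair(pair(pair(e, b), pair(b, b)), e), pair(pair(pair(b, b), m(pair(b, pair(e, e)), pair(pair(b, e), m(e, e, pair(pair(e, b), pair(b, b)))), pair(e, pair(e, b)))), pair(b, e)))  →  pair(pair(pair(pair(e, b), pair(b, b)), e), pair(pair(pair(b, b), m(pair(b, pair(e, e)), pair(pair(b, e), pair(b, e)), pair(e, pair(e, b)))), pair(b, e)))   [R4 at 2.1.2.2.2]
2. pair(pair(pair(pair(e, b), pair(b, b)), e), pair(pair(pair(b, b), m(pair(b, pair(e, e)), pair(pair(b, e), pair(b, e)), pair(e, pair(e, b)))), pair(b, e)))  →  pair(pair(pair(pair(e, b), pair(b, b)), e), pair(pair(pair(b, b), pair(e, e)), pair(b, e)))   [R6 at 2.1.2]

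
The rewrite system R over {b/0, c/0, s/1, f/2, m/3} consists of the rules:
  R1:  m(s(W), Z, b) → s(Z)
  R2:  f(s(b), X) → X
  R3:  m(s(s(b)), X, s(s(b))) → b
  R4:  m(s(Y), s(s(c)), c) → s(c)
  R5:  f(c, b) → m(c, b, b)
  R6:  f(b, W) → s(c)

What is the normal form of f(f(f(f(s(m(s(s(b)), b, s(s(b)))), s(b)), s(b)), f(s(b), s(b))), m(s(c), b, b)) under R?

1. f(f(f(f(s(m(s(s(b)), b, s(s(b)))), s(b)), s(b)), f(s(b), s(b))), m(s(c), b, b))  →  f(f(f(f(s(b), s(b)), s(b)), f(s(b), s(b))), m(s(c), b, b))   [R3 at 1.1.1.1.1]
2. f(f(f(f(s(b), s(b)), s(b)), f(s(b), s(b))), m(s(c), b, b))  →  f(f(f(s(b), s(b)), f(s(b), s(b))), m(s(c), b, b))   [R2 at 1.1.1]
3. f(f(f(s(b), s(b)), f(s(b), s(b))), m(s(c), b, b))  →  f(f(s(b), f(s(b), s(b))), m(s(c), b, b))   [R2 at 1.1]
4. f(f(s(b), f(s(b), s(b))), m(s(c), b, b))  →  f(f(s(b), s(b)), m(s(c), b, b))   [R2 at 1]
5. f(f(s(b), s(b)), m(s(c), b, b))  →  f(s(b), m(s(c), b, b))   [R2 at 1]
6. f(s(b), m(s(c), b, b))  →  m(s(c), b, b)   [R2 at ε]
7. m(s(c), b, b)  →  s(b)   [R1 at ε]

s(b)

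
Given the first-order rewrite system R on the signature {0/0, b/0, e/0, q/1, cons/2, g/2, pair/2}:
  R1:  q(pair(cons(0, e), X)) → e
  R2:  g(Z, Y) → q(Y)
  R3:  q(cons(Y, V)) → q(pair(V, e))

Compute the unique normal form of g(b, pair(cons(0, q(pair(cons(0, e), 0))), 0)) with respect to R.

e

1. g(b, pair(cons(0, q(pair(cons(0, e), 0))), 0))  →  q(pair(cons(0, q(pair(cons(0, e), 0))), 0))   [R2 at ε]
2. q(pair(cons(0, q(pair(cons(0, e), 0))), 0))  →  q(pair(cons(0, e), 0))   [R1 at 1.1.2]
3. q(pair(cons(0, e), 0))  →  e   [R1 at ε]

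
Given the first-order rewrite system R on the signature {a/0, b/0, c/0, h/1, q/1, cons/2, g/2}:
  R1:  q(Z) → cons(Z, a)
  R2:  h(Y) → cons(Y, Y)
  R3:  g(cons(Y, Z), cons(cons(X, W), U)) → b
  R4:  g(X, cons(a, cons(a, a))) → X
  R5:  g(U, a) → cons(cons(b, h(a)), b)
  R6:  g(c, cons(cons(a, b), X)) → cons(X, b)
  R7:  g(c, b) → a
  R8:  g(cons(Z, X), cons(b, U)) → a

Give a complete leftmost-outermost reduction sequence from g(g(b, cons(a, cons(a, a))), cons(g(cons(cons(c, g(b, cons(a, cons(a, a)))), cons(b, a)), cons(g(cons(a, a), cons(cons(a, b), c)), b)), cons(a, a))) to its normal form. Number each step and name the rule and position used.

b

1. g(g(b, cons(a, cons(a, a))), cons(g(cons(cons(c, g(b, cons(a, cons(a, a)))), cons(b, a)), cons(g(cons(a, a), cons(cons(a, b), c)), b)), cons(a, a)))  →  g(b, cons(g(cons(cons(c, g(b, cons(a, cons(a, a)))), cons(b, a)), cons(g(cons(a, a), cons(cons(a, b), c)), b)), cons(a, a)))   [R4 at 1]
2. g(b, cons(g(cons(cons(c, g(b, cons(a, cons(a, a)))), cons(b, a)), cons(g(cons(a, a), cons(cons(a, b), c)), b)), cons(a, a)))  →  g(b, cons(g(cons(cons(c, b), cons(b, a)), cons(g(cons(a, a), cons(cons(a, b), c)), b)), cons(a, a)))   [R4 at 2.1.1.1.2]
3. g(b, cons(g(cons(cons(c, b), cons(b, a)), cons(g(cons(a, a), cons(cons(a, b), c)), b)), cons(a, a)))  →  g(b, cons(g(cons(cons(c, b), cons(b, a)), cons(b, b)), cons(a, a)))   [R3 at 2.1.2.1]
4. g(b, cons(g(cons(cons(c, b), cons(b, a)), cons(b, b)), cons(a, a)))  →  g(b, cons(a, cons(a, a)))   [R8 at 2.1]
5. g(b, cons(a, cons(a, a)))  →  b   [R4 at ε]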